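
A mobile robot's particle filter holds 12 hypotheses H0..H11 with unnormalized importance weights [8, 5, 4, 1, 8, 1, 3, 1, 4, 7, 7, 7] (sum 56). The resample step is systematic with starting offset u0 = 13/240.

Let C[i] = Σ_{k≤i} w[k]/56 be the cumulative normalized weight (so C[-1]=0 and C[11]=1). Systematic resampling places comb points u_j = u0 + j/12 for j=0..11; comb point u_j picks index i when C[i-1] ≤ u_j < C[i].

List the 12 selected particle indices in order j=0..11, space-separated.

C = [1/7, 13/56, 17/56, 9/28, 13/28, 27/56, 15/28, 31/56, 5/8, 3/4, 7/8, 1]
j=0: u_0=13/240 ∈ [0, 1/7) → index 0
j=1: u_1=11/80 ∈ [0, 1/7) → index 0
j=2: u_2=53/240 ∈ [1/7, 13/56) → index 1
j=3: u_3=73/240 ∈ [17/56, 9/28) → index 3
j=4: u_4=31/80 ∈ [9/28, 13/28) → index 4
j=5: u_5=113/240 ∈ [13/28, 27/56) → index 5
j=6: u_6=133/240 ∈ [31/56, 5/8) → index 8
j=7: u_7=51/80 ∈ [5/8, 3/4) → index 9
j=8: u_8=173/240 ∈ [5/8, 3/4) → index 9
j=9: u_9=193/240 ∈ [3/4, 7/8) → index 10
j=10: u_10=71/80 ∈ [7/8, 1) → index 11
j=11: u_11=233/240 ∈ [7/8, 1) → index 11

0 0 1 3 4 5 8 9 9 10 11 11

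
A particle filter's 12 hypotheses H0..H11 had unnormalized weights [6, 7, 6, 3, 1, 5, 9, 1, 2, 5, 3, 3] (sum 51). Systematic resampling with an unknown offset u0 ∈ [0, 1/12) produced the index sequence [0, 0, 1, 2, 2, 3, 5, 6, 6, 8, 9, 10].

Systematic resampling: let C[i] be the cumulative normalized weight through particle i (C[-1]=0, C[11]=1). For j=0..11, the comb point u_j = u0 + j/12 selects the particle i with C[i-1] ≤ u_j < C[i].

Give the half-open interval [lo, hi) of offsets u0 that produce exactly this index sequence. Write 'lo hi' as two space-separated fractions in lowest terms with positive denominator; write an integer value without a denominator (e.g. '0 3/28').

C = [2/17, 13/51, 19/51, 22/51, 23/51, 28/51, 37/51, 38/51, 40/51, 15/17, 16/17, 1]
j=0 picked index 0: u0 ∈ [0, 2/17)
j=1 picked index 0: u0 ∈ [-1/12, 7/204)
j=2 picked index 1: u0 ∈ [-5/102, 3/34)
j=3 picked index 2: u0 ∈ [1/204, 25/204)
j=4 picked index 2: u0 ∈ [-4/51, 2/51)
j=5 picked index 3: u0 ∈ [-3/68, 1/68)
j=6 picked index 5: u0 ∈ [-5/102, 5/102)
j=7 picked index 6: u0 ∈ [-7/204, 29/204)
j=8 picked index 6: u0 ∈ [-2/17, 1/17)
j=9 picked index 8: u0 ∈ [-1/204, 7/204)
j=10 picked index 9: u0 ∈ [-5/102, 5/102)
j=11 picked index 10: u0 ∈ [-7/204, 5/204)
intersection: [1/204, 1/68)

1/204 1/68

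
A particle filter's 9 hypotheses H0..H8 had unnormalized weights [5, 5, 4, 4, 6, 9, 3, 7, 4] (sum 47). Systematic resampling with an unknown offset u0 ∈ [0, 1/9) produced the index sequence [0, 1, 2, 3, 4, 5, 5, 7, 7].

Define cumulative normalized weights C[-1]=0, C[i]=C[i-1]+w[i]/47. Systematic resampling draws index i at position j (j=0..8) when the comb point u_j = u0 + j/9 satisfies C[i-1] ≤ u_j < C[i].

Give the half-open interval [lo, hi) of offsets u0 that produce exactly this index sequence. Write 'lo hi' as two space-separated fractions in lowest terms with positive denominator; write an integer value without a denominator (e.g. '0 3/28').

0 11/423

C = [5/47, 10/47, 14/47, 18/47, 24/47, 33/47, 36/47, 43/47, 1]
j=0 picked index 0: u0 ∈ [0, 5/47)
j=1 picked index 1: u0 ∈ [-2/423, 43/423)
j=2 picked index 2: u0 ∈ [-4/423, 32/423)
j=3 picked index 3: u0 ∈ [-5/141, 7/141)
j=4 picked index 4: u0 ∈ [-26/423, 28/423)
j=5 picked index 5: u0 ∈ [-19/423, 62/423)
j=6 picked index 5: u0 ∈ [-22/141, 5/141)
j=7 picked index 7: u0 ∈ [-5/423, 58/423)
j=8 picked index 7: u0 ∈ [-52/423, 11/423)
intersection: [0, 11/423)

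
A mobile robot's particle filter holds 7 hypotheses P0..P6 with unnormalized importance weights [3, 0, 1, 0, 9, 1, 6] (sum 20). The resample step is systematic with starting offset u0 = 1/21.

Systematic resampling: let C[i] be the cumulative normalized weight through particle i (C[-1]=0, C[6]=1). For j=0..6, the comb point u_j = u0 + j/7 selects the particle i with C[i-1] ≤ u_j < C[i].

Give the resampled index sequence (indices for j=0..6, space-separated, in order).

C = [3/20, 3/20, 1/5, 1/5, 13/20, 7/10, 1]
j=0: u_0=1/21 ∈ [0, 3/20) → index 0
j=1: u_1=4/21 ∈ [3/20, 1/5) → index 2
j=2: u_2=1/3 ∈ [1/5, 13/20) → index 4
j=3: u_3=10/21 ∈ [1/5, 13/20) → index 4
j=4: u_4=13/21 ∈ [1/5, 13/20) → index 4
j=5: u_5=16/21 ∈ [7/10, 1) → index 6
j=6: u_6=19/21 ∈ [7/10, 1) → index 6

0 2 4 4 4 6 6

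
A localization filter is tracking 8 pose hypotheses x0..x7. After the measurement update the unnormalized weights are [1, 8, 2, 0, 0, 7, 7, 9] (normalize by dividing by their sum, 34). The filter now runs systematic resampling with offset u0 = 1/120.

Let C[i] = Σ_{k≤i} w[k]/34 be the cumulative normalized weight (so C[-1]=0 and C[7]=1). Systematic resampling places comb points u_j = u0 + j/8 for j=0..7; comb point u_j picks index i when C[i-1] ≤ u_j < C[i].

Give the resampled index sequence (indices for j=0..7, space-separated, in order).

0 1 1 5 5 6 7 7

C = [1/34, 9/34, 11/34, 11/34, 11/34, 9/17, 25/34, 1]
j=0: u_0=1/120 ∈ [0, 1/34) → index 0
j=1: u_1=2/15 ∈ [1/34, 9/34) → index 1
j=2: u_2=31/120 ∈ [1/34, 9/34) → index 1
j=3: u_3=23/60 ∈ [11/34, 9/17) → index 5
j=4: u_4=61/120 ∈ [11/34, 9/17) → index 5
j=5: u_5=19/30 ∈ [9/17, 25/34) → index 6
j=6: u_6=91/120 ∈ [25/34, 1) → index 7
j=7: u_7=53/60 ∈ [25/34, 1) → index 7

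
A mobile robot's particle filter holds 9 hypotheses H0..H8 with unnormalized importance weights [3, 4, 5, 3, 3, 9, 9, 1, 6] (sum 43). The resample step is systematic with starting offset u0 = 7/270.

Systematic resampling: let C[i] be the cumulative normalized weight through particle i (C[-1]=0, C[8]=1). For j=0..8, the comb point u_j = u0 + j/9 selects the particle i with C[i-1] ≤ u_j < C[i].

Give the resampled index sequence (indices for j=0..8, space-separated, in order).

0 1 2 4 5 5 6 6 8

C = [3/43, 7/43, 12/43, 15/43, 18/43, 27/43, 36/43, 37/43, 1]
j=0: u_0=7/270 ∈ [0, 3/43) → index 0
j=1: u_1=37/270 ∈ [3/43, 7/43) → index 1
j=2: u_2=67/270 ∈ [7/43, 12/43) → index 2
j=3: u_3=97/270 ∈ [15/43, 18/43) → index 4
j=4: u_4=127/270 ∈ [18/43, 27/43) → index 5
j=5: u_5=157/270 ∈ [18/43, 27/43) → index 5
j=6: u_6=187/270 ∈ [27/43, 36/43) → index 6
j=7: u_7=217/270 ∈ [27/43, 36/43) → index 6
j=8: u_8=247/270 ∈ [37/43, 1) → index 8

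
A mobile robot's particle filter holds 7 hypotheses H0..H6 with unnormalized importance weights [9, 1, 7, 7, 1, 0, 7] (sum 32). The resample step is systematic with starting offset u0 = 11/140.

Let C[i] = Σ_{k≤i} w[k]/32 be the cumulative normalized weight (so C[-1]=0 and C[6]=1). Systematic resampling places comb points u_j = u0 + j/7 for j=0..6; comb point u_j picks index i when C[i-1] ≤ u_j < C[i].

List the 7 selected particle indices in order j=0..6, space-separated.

C = [9/32, 5/16, 17/32, 3/4, 25/32, 25/32, 1]
j=0: u_0=11/140 ∈ [0, 9/32) → index 0
j=1: u_1=31/140 ∈ [0, 9/32) → index 0
j=2: u_2=51/140 ∈ [5/16, 17/32) → index 2
j=3: u_3=71/140 ∈ [5/16, 17/32) → index 2
j=4: u_4=13/20 ∈ [17/32, 3/4) → index 3
j=5: u_5=111/140 ∈ [25/32, 1) → index 6
j=6: u_6=131/140 ∈ [25/32, 1) → index 6

0 0 2 2 3 6 6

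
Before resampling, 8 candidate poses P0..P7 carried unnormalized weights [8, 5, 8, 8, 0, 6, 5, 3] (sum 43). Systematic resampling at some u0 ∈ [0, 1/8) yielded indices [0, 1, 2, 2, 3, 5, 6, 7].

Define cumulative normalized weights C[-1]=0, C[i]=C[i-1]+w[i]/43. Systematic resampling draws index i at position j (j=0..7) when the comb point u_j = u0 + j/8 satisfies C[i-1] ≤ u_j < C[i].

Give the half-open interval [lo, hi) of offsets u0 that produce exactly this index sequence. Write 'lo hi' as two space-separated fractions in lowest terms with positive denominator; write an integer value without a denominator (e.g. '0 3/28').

11/172 39/344

C = [8/43, 13/43, 21/43, 29/43, 29/43, 35/43, 40/43, 1]
j=0 picked index 0: u0 ∈ [0, 8/43)
j=1 picked index 1: u0 ∈ [21/344, 61/344)
j=2 picked index 2: u0 ∈ [9/172, 41/172)
j=3 picked index 2: u0 ∈ [-25/344, 39/344)
j=4 picked index 3: u0 ∈ [-1/86, 15/86)
j=5 picked index 5: u0 ∈ [17/344, 65/344)
j=6 picked index 6: u0 ∈ [11/172, 31/172)
j=7 picked index 7: u0 ∈ [19/344, 1/8)
intersection: [11/172, 39/344)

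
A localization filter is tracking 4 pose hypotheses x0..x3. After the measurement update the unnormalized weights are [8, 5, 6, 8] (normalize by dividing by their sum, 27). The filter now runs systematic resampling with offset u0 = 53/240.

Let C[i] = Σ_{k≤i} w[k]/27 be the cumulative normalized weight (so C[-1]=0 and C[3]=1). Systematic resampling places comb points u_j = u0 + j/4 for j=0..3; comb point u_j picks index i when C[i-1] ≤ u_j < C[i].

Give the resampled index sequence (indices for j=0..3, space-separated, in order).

0 1 3 3

C = [8/27, 13/27, 19/27, 1]
j=0: u_0=53/240 ∈ [0, 8/27) → index 0
j=1: u_1=113/240 ∈ [8/27, 13/27) → index 1
j=2: u_2=173/240 ∈ [19/27, 1) → index 3
j=3: u_3=233/240 ∈ [19/27, 1) → index 3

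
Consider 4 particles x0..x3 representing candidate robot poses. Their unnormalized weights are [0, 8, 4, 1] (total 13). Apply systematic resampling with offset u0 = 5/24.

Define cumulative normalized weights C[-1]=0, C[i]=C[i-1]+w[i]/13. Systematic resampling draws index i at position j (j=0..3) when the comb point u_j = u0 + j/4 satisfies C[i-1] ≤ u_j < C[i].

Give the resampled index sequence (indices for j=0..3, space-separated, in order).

1 1 2 3

C = [0, 8/13, 12/13, 1]
j=0: u_0=5/24 ∈ [0, 8/13) → index 1
j=1: u_1=11/24 ∈ [0, 8/13) → index 1
j=2: u_2=17/24 ∈ [8/13, 12/13) → index 2
j=3: u_3=23/24 ∈ [12/13, 1) → index 3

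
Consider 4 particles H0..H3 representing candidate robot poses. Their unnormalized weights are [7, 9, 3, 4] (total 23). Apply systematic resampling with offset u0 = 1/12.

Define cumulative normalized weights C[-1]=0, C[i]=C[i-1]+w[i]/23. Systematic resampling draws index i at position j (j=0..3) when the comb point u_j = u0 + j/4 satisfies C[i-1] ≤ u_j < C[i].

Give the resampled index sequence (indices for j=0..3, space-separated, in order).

C = [7/23, 16/23, 19/23, 1]
j=0: u_0=1/12 ∈ [0, 7/23) → index 0
j=1: u_1=1/3 ∈ [7/23, 16/23) → index 1
j=2: u_2=7/12 ∈ [7/23, 16/23) → index 1
j=3: u_3=5/6 ∈ [19/23, 1) → index 3

0 1 1 3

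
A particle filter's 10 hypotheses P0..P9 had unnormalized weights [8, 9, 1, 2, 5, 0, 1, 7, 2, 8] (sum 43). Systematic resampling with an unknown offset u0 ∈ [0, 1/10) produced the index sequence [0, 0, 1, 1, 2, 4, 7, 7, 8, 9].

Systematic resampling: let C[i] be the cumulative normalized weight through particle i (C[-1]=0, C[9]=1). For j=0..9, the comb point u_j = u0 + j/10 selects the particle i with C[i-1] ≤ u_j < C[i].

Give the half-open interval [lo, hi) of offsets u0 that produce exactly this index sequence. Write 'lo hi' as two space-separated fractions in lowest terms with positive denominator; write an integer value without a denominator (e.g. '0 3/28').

1/215 3/215

C = [8/43, 17/43, 18/43, 20/43, 25/43, 25/43, 26/43, 33/43, 35/43, 1]
j=0 picked index 0: u0 ∈ [0, 8/43)
j=1 picked index 0: u0 ∈ [-1/10, 37/430)
j=2 picked index 1: u0 ∈ [-3/215, 42/215)
j=3 picked index 1: u0 ∈ [-49/430, 41/430)
j=4 picked index 2: u0 ∈ [-1/215, 4/215)
j=5 picked index 4: u0 ∈ [-3/86, 7/86)
j=6 picked index 7: u0 ∈ [1/215, 36/215)
j=7 picked index 7: u0 ∈ [-41/430, 29/430)
j=8 picked index 8: u0 ∈ [-7/215, 3/215)
j=9 picked index 9: u0 ∈ [-37/430, 1/10)
intersection: [1/215, 3/215)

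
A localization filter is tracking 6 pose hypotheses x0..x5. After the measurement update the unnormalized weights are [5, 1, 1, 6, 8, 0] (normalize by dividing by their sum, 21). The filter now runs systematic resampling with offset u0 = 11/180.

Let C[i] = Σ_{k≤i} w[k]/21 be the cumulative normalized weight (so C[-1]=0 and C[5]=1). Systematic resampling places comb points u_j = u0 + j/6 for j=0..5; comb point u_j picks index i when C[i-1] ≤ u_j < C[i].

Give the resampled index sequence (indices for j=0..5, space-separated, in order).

C = [5/21, 2/7, 1/3, 13/21, 1, 1]
j=0: u_0=11/180 ∈ [0, 5/21) → index 0
j=1: u_1=41/180 ∈ [0, 5/21) → index 0
j=2: u_2=71/180 ∈ [1/3, 13/21) → index 3
j=3: u_3=101/180 ∈ [1/3, 13/21) → index 3
j=4: u_4=131/180 ∈ [13/21, 1) → index 4
j=5: u_5=161/180 ∈ [13/21, 1) → index 4

0 0 3 3 4 4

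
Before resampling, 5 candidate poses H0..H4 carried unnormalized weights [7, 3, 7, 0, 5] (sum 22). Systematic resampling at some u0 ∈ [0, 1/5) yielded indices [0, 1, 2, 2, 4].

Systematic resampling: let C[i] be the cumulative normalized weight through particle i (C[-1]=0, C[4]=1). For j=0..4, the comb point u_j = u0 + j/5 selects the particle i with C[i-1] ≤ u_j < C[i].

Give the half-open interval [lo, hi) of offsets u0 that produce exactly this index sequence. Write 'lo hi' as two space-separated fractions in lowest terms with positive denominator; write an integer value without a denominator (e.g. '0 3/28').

13/110 19/110

C = [7/22, 5/11, 17/22, 17/22, 1]
j=0 picked index 0: u0 ∈ [0, 7/22)
j=1 picked index 1: u0 ∈ [13/110, 14/55)
j=2 picked index 2: u0 ∈ [3/55, 41/110)
j=3 picked index 2: u0 ∈ [-8/55, 19/110)
j=4 picked index 4: u0 ∈ [-3/110, 1/5)
intersection: [13/110, 19/110)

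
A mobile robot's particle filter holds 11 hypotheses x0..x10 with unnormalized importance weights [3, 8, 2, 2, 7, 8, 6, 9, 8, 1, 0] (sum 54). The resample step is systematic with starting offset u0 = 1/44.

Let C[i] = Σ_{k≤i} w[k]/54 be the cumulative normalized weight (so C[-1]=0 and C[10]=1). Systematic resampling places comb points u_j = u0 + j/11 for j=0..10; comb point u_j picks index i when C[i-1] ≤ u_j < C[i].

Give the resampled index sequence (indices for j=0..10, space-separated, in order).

0 1 2 4 4 5 6 6 7 8 8

C = [1/18, 11/54, 13/54, 5/18, 11/27, 5/9, 2/3, 5/6, 53/54, 1, 1]
j=0: u_0=1/44 ∈ [0, 1/18) → index 0
j=1: u_1=5/44 ∈ [1/18, 11/54) → index 1
j=2: u_2=9/44 ∈ [11/54, 13/54) → index 2
j=3: u_3=13/44 ∈ [5/18, 11/27) → index 4
j=4: u_4=17/44 ∈ [5/18, 11/27) → index 4
j=5: u_5=21/44 ∈ [11/27, 5/9) → index 5
j=6: u_6=25/44 ∈ [5/9, 2/3) → index 6
j=7: u_7=29/44 ∈ [5/9, 2/3) → index 6
j=8: u_8=3/4 ∈ [2/3, 5/6) → index 7
j=9: u_9=37/44 ∈ [5/6, 53/54) → index 8
j=10: u_10=41/44 ∈ [5/6, 53/54) → index 8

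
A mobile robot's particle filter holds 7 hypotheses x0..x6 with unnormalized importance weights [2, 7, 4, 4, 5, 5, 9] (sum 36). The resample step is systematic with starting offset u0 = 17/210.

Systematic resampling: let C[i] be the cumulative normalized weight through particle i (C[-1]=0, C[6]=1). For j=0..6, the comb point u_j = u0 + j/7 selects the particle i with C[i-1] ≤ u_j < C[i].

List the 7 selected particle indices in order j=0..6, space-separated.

1 1 3 4 5 6 6

C = [1/18, 1/4, 13/36, 17/36, 11/18, 3/4, 1]
j=0: u_0=17/210 ∈ [1/18, 1/4) → index 1
j=1: u_1=47/210 ∈ [1/18, 1/4) → index 1
j=2: u_2=11/30 ∈ [13/36, 17/36) → index 3
j=3: u_3=107/210 ∈ [17/36, 11/18) → index 4
j=4: u_4=137/210 ∈ [11/18, 3/4) → index 5
j=5: u_5=167/210 ∈ [3/4, 1) → index 6
j=6: u_6=197/210 ∈ [3/4, 1) → index 6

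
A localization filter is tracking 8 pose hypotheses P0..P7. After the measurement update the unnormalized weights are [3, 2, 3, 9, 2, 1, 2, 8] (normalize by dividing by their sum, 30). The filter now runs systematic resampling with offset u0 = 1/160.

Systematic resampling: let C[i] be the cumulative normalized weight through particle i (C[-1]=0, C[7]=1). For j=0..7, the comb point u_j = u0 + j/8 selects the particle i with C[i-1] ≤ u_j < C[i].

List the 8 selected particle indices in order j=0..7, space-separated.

0 1 2 3 3 4 7 7

C = [1/10, 1/6, 4/15, 17/30, 19/30, 2/3, 11/15, 1]
j=0: u_0=1/160 ∈ [0, 1/10) → index 0
j=1: u_1=21/160 ∈ [1/10, 1/6) → index 1
j=2: u_2=41/160 ∈ [1/6, 4/15) → index 2
j=3: u_3=61/160 ∈ [4/15, 17/30) → index 3
j=4: u_4=81/160 ∈ [4/15, 17/30) → index 3
j=5: u_5=101/160 ∈ [17/30, 19/30) → index 4
j=6: u_6=121/160 ∈ [11/15, 1) → index 7
j=7: u_7=141/160 ∈ [11/15, 1) → index 7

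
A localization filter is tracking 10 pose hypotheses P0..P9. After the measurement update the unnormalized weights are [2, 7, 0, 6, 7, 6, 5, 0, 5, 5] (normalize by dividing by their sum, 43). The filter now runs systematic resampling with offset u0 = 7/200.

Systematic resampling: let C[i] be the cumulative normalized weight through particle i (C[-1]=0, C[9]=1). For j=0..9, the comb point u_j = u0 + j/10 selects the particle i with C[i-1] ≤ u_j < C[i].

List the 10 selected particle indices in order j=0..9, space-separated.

0 1 3 3 4 5 5 6 8 9

C = [2/43, 9/43, 9/43, 15/43, 22/43, 28/43, 33/43, 33/43, 38/43, 1]
j=0: u_0=7/200 ∈ [0, 2/43) → index 0
j=1: u_1=27/200 ∈ [2/43, 9/43) → index 1
j=2: u_2=47/200 ∈ [9/43, 15/43) → index 3
j=3: u_3=67/200 ∈ [9/43, 15/43) → index 3
j=4: u_4=87/200 ∈ [15/43, 22/43) → index 4
j=5: u_5=107/200 ∈ [22/43, 28/43) → index 5
j=6: u_6=127/200 ∈ [22/43, 28/43) → index 5
j=7: u_7=147/200 ∈ [28/43, 33/43) → index 6
j=8: u_8=167/200 ∈ [33/43, 38/43) → index 8
j=9: u_9=187/200 ∈ [38/43, 1) → index 9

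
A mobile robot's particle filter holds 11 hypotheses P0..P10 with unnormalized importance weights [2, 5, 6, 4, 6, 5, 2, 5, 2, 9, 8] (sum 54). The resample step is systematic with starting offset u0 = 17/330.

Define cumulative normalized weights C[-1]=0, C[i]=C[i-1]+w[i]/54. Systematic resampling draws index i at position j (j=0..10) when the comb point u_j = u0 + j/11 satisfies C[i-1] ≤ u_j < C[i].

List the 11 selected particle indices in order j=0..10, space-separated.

1 2 2 4 4 5 7 9 9 10 10

C = [1/27, 7/54, 13/54, 17/54, 23/54, 14/27, 5/9, 35/54, 37/54, 23/27, 1]
j=0: u_0=17/330 ∈ [1/27, 7/54) → index 1
j=1: u_1=47/330 ∈ [7/54, 13/54) → index 2
j=2: u_2=7/30 ∈ [7/54, 13/54) → index 2
j=3: u_3=107/330 ∈ [17/54, 23/54) → index 4
j=4: u_4=137/330 ∈ [17/54, 23/54) → index 4
j=5: u_5=167/330 ∈ [23/54, 14/27) → index 5
j=6: u_6=197/330 ∈ [5/9, 35/54) → index 7
j=7: u_7=227/330 ∈ [37/54, 23/27) → index 9
j=8: u_8=257/330 ∈ [37/54, 23/27) → index 9
j=9: u_9=287/330 ∈ [23/27, 1) → index 10
j=10: u_10=317/330 ∈ [23/27, 1) → index 10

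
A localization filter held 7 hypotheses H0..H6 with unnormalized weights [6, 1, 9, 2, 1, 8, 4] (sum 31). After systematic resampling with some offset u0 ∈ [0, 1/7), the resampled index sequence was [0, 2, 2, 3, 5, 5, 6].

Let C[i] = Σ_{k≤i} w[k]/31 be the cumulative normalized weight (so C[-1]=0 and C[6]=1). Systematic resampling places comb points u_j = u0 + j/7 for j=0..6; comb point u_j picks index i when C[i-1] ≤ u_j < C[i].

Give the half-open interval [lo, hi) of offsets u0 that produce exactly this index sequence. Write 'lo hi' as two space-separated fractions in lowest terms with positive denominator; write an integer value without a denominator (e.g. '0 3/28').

C = [6/31, 7/31, 16/31, 18/31, 19/31, 27/31, 1]
j=0 picked index 0: u0 ∈ [0, 6/31)
j=1 picked index 2: u0 ∈ [18/217, 81/217)
j=2 picked index 2: u0 ∈ [-13/217, 50/217)
j=3 picked index 3: u0 ∈ [19/217, 33/217)
j=4 picked index 5: u0 ∈ [9/217, 65/217)
j=5 picked index 5: u0 ∈ [-22/217, 34/217)
j=6 picked index 6: u0 ∈ [3/217, 1/7)
intersection: [19/217, 1/7)

19/217 1/7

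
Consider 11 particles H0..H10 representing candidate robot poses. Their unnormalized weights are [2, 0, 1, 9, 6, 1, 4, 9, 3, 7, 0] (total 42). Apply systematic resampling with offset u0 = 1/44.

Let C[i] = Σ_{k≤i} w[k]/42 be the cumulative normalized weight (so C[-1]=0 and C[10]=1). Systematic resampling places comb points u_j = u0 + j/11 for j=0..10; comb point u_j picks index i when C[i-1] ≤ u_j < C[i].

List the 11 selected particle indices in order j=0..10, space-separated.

C = [1/21, 1/21, 1/14, 2/7, 3/7, 19/42, 23/42, 16/21, 5/6, 1, 1]
j=0: u_0=1/44 ∈ [0, 1/21) → index 0
j=1: u_1=5/44 ∈ [1/14, 2/7) → index 3
j=2: u_2=9/44 ∈ [1/14, 2/7) → index 3
j=3: u_3=13/44 ∈ [2/7, 3/7) → index 4
j=4: u_4=17/44 ∈ [2/7, 3/7) → index 4
j=5: u_5=21/44 ∈ [19/42, 23/42) → index 6
j=6: u_6=25/44 ∈ [23/42, 16/21) → index 7
j=7: u_7=29/44 ∈ [23/42, 16/21) → index 7
j=8: u_8=3/4 ∈ [23/42, 16/21) → index 7
j=9: u_9=37/44 ∈ [5/6, 1) → index 9
j=10: u_10=41/44 ∈ [5/6, 1) → index 9

0 3 3 4 4 6 7 7 7 9 9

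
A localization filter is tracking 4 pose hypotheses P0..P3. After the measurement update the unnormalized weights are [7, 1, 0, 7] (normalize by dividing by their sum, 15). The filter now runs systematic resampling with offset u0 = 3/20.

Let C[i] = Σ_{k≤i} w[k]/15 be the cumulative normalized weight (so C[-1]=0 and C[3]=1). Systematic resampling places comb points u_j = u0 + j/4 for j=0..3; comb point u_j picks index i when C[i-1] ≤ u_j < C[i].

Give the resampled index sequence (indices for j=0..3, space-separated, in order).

0 0 3 3

C = [7/15, 8/15, 8/15, 1]
j=0: u_0=3/20 ∈ [0, 7/15) → index 0
j=1: u_1=2/5 ∈ [0, 7/15) → index 0
j=2: u_2=13/20 ∈ [8/15, 1) → index 3
j=3: u_3=9/10 ∈ [8/15, 1) → index 3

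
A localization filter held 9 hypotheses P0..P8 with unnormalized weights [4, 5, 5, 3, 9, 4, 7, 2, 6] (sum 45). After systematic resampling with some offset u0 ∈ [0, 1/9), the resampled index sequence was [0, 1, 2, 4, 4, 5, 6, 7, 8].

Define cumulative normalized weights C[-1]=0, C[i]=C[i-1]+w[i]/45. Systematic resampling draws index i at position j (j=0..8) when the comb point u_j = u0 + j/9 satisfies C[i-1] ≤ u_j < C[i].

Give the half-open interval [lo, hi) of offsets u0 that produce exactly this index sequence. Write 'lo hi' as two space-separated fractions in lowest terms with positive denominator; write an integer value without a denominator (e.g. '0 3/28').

2/45 4/45

C = [4/45, 1/5, 14/45, 17/45, 26/45, 2/3, 37/45, 13/15, 1]
j=0 picked index 0: u0 ∈ [0, 4/45)
j=1 picked index 1: u0 ∈ [-1/45, 4/45)
j=2 picked index 2: u0 ∈ [-1/45, 4/45)
j=3 picked index 4: u0 ∈ [2/45, 11/45)
j=4 picked index 4: u0 ∈ [-1/15, 2/15)
j=5 picked index 5: u0 ∈ [1/45, 1/9)
j=6 picked index 6: u0 ∈ [0, 7/45)
j=7 picked index 7: u0 ∈ [2/45, 4/45)
j=8 picked index 8: u0 ∈ [-1/45, 1/9)
intersection: [2/45, 4/45)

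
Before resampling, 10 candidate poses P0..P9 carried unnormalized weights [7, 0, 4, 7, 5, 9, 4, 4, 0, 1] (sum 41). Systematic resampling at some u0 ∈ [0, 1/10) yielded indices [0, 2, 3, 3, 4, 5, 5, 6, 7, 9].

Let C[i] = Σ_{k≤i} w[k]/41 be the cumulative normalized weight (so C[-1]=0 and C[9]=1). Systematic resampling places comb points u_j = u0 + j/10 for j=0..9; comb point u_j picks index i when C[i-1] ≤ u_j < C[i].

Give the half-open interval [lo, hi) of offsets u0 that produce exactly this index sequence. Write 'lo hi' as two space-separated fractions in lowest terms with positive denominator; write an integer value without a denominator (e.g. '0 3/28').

C = [7/41, 7/41, 11/41, 18/41, 23/41, 32/41, 36/41, 40/41, 40/41, 1]
j=0 picked index 0: u0 ∈ [0, 7/41)
j=1 picked index 2: u0 ∈ [29/410, 69/410)
j=2 picked index 3: u0 ∈ [14/205, 49/205)
j=3 picked index 3: u0 ∈ [-13/410, 57/410)
j=4 picked index 4: u0 ∈ [8/205, 33/205)
j=5 picked index 5: u0 ∈ [5/82, 23/82)
j=6 picked index 5: u0 ∈ [-8/205, 37/205)
j=7 picked index 6: u0 ∈ [33/410, 73/410)
j=8 picked index 7: u0 ∈ [16/205, 36/205)
j=9 picked index 9: u0 ∈ [31/410, 1/10)
intersection: [33/410, 1/10)

33/410 1/10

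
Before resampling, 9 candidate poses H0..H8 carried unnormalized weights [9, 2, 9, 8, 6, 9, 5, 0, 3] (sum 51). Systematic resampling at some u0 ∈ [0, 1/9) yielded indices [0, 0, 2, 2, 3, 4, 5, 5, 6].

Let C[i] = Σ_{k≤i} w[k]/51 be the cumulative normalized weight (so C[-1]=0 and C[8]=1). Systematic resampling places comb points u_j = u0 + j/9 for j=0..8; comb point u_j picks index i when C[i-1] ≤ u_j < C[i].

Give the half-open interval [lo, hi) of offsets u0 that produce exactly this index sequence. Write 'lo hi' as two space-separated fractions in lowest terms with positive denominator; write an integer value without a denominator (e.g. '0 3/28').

C = [3/17, 11/51, 20/51, 28/51, 2/3, 43/51, 16/17, 16/17, 1]
j=0 picked index 0: u0 ∈ [0, 3/17)
j=1 picked index 0: u0 ∈ [-1/9, 10/153)
j=2 picked index 2: u0 ∈ [-1/153, 26/153)
j=3 picked index 2: u0 ∈ [-2/17, 1/17)
j=4 picked index 3: u0 ∈ [-8/153, 16/153)
j=5 picked index 4: u0 ∈ [-1/153, 1/9)
j=6 picked index 5: u0 ∈ [0, 3/17)
j=7 picked index 5: u0 ∈ [-1/9, 10/153)
j=8 picked index 6: u0 ∈ [-7/153, 8/153)
intersection: [0, 8/153)

0 8/153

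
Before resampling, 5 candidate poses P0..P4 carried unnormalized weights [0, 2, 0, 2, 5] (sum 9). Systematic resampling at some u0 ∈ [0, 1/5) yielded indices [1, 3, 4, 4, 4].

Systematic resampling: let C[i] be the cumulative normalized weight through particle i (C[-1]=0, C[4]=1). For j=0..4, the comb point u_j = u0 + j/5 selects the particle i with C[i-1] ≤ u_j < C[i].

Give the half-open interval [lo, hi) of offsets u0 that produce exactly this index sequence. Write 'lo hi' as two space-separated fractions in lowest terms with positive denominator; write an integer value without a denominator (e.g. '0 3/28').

C = [0, 2/9, 2/9, 4/9, 1]
j=0 picked index 1: u0 ∈ [0, 2/9)
j=1 picked index 3: u0 ∈ [1/45, 11/45)
j=2 picked index 4: u0 ∈ [2/45, 3/5)
j=3 picked index 4: u0 ∈ [-7/45, 2/5)
j=4 picked index 4: u0 ∈ [-16/45, 1/5)
intersection: [2/45, 1/5)

2/45 1/5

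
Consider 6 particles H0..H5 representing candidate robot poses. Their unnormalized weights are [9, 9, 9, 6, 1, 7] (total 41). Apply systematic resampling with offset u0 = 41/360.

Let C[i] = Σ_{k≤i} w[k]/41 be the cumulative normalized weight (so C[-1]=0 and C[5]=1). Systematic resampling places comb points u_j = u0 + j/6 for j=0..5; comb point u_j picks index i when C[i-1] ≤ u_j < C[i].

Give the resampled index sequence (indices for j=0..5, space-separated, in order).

0 1 2 2 3 5

C = [9/41, 18/41, 27/41, 33/41, 34/41, 1]
j=0: u_0=41/360 ∈ [0, 9/41) → index 0
j=1: u_1=101/360 ∈ [9/41, 18/41) → index 1
j=2: u_2=161/360 ∈ [18/41, 27/41) → index 2
j=3: u_3=221/360 ∈ [18/41, 27/41) → index 2
j=4: u_4=281/360 ∈ [27/41, 33/41) → index 3
j=5: u_5=341/360 ∈ [34/41, 1) → index 5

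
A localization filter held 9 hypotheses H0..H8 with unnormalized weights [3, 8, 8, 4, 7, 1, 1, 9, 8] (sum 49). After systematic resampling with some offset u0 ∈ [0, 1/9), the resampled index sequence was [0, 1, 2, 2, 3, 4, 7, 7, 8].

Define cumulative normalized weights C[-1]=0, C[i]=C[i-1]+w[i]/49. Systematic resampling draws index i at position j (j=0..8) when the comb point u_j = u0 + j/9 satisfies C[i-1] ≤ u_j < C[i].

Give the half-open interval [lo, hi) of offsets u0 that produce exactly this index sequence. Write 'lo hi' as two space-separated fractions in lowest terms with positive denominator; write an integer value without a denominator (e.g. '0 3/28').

1/441 11/441

C = [3/49, 11/49, 19/49, 23/49, 30/49, 31/49, 32/49, 41/49, 1]
j=0 picked index 0: u0 ∈ [0, 3/49)
j=1 picked index 1: u0 ∈ [-22/441, 50/441)
j=2 picked index 2: u0 ∈ [1/441, 73/441)
j=3 picked index 2: u0 ∈ [-16/147, 8/147)
j=4 picked index 3: u0 ∈ [-25/441, 11/441)
j=5 picked index 4: u0 ∈ [-38/441, 25/441)
j=6 picked index 7: u0 ∈ [-2/147, 25/147)
j=7 picked index 7: u0 ∈ [-55/441, 26/441)
j=8 picked index 8: u0 ∈ [-23/441, 1/9)
intersection: [1/441, 11/441)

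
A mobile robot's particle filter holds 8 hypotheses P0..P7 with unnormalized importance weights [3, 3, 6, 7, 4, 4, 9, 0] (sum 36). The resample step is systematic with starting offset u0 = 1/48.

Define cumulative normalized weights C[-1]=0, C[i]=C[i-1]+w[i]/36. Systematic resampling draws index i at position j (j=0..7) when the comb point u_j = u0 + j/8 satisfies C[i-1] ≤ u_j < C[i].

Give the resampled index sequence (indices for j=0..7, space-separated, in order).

0 1 2 3 3 5 6 6

C = [1/12, 1/6, 1/3, 19/36, 23/36, 3/4, 1, 1]
j=0: u_0=1/48 ∈ [0, 1/12) → index 0
j=1: u_1=7/48 ∈ [1/12, 1/6) → index 1
j=2: u_2=13/48 ∈ [1/6, 1/3) → index 2
j=3: u_3=19/48 ∈ [1/3, 19/36) → index 3
j=4: u_4=25/48 ∈ [1/3, 19/36) → index 3
j=5: u_5=31/48 ∈ [23/36, 3/4) → index 5
j=6: u_6=37/48 ∈ [3/4, 1) → index 6
j=7: u_7=43/48 ∈ [3/4, 1) → index 6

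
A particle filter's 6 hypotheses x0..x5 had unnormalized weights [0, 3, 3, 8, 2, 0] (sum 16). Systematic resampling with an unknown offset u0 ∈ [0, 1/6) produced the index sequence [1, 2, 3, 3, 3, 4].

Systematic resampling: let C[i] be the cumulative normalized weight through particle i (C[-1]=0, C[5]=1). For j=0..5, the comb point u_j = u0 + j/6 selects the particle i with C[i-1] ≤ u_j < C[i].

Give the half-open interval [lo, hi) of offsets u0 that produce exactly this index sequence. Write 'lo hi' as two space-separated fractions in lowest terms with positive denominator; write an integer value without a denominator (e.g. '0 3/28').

C = [0, 3/16, 3/8, 7/8, 1, 1]
j=0 picked index 1: u0 ∈ [0, 3/16)
j=1 picked index 2: u0 ∈ [1/48, 5/24)
j=2 picked index 3: u0 ∈ [1/24, 13/24)
j=3 picked index 3: u0 ∈ [-1/8, 3/8)
j=4 picked index 3: u0 ∈ [-7/24, 5/24)
j=5 picked index 4: u0 ∈ [1/24, 1/6)
intersection: [1/24, 1/6)

1/24 1/6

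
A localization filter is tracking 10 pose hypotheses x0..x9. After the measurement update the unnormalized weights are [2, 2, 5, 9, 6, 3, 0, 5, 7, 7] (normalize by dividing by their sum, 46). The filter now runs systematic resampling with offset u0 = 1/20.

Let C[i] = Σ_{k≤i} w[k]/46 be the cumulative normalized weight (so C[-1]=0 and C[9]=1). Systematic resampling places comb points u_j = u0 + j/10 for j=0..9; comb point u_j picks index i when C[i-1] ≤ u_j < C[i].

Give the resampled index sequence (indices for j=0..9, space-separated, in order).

C = [1/23, 2/23, 9/46, 9/23, 12/23, 27/46, 27/46, 16/23, 39/46, 1]
j=0: u_0=1/20 ∈ [1/23, 2/23) → index 1
j=1: u_1=3/20 ∈ [2/23, 9/46) → index 2
j=2: u_2=1/4 ∈ [9/46, 9/23) → index 3
j=3: u_3=7/20 ∈ [9/46, 9/23) → index 3
j=4: u_4=9/20 ∈ [9/23, 12/23) → index 4
j=5: u_5=11/20 ∈ [12/23, 27/46) → index 5
j=6: u_6=13/20 ∈ [27/46, 16/23) → index 7
j=7: u_7=3/4 ∈ [16/23, 39/46) → index 8
j=8: u_8=17/20 ∈ [39/46, 1) → index 9
j=9: u_9=19/20 ∈ [39/46, 1) → index 9

1 2 3 3 4 5 7 8 9 9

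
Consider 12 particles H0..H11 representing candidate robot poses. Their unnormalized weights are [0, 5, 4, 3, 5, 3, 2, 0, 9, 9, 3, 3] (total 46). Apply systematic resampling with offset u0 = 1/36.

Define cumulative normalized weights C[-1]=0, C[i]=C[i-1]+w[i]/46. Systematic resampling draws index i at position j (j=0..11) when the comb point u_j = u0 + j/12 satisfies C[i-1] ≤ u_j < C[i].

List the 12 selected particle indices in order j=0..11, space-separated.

C = [0, 5/46, 9/46, 6/23, 17/46, 10/23, 11/23, 11/23, 31/46, 20/23, 43/46, 1]
j=0: u_0=1/36 ∈ [0, 5/46) → index 1
j=1: u_1=1/9 ∈ [5/46, 9/46) → index 2
j=2: u_2=7/36 ∈ [5/46, 9/46) → index 2
j=3: u_3=5/18 ∈ [6/23, 17/46) → index 4
j=4: u_4=13/36 ∈ [6/23, 17/46) → index 4
j=5: u_5=4/9 ∈ [10/23, 11/23) → index 6
j=6: u_6=19/36 ∈ [11/23, 31/46) → index 8
j=7: u_7=11/18 ∈ [11/23, 31/46) → index 8
j=8: u_8=25/36 ∈ [31/46, 20/23) → index 9
j=9: u_9=7/9 ∈ [31/46, 20/23) → index 9
j=10: u_10=31/36 ∈ [31/46, 20/23) → index 9
j=11: u_11=17/18 ∈ [43/46, 1) → index 11

1 2 2 4 4 6 8 8 9 9 9 11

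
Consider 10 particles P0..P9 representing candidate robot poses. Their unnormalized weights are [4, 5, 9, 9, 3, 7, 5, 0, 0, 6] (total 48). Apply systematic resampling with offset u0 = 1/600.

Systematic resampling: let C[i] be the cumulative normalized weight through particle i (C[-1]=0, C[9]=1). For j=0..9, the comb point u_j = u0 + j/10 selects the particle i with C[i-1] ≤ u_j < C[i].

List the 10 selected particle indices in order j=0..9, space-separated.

0 1 2 2 3 3 4 5 6 9

C = [1/12, 3/16, 3/8, 9/16, 5/8, 37/48, 7/8, 7/8, 7/8, 1]
j=0: u_0=1/600 ∈ [0, 1/12) → index 0
j=1: u_1=61/600 ∈ [1/12, 3/16) → index 1
j=2: u_2=121/600 ∈ [3/16, 3/8) → index 2
j=3: u_3=181/600 ∈ [3/16, 3/8) → index 2
j=4: u_4=241/600 ∈ [3/8, 9/16) → index 3
j=5: u_5=301/600 ∈ [3/8, 9/16) → index 3
j=6: u_6=361/600 ∈ [9/16, 5/8) → index 4
j=7: u_7=421/600 ∈ [5/8, 37/48) → index 5
j=8: u_8=481/600 ∈ [37/48, 7/8) → index 6
j=9: u_9=541/600 ∈ [7/8, 1) → index 9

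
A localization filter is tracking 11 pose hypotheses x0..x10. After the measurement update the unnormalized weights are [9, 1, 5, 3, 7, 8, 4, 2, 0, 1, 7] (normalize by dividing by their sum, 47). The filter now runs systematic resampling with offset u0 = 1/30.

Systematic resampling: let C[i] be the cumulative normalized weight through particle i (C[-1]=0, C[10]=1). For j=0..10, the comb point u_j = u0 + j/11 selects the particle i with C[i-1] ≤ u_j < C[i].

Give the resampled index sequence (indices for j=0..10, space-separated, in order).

0 0 2 2 4 4 5 5 6 10 10

C = [9/47, 10/47, 15/47, 18/47, 25/47, 33/47, 37/47, 39/47, 39/47, 40/47, 1]
j=0: u_0=1/30 ∈ [0, 9/47) → index 0
j=1: u_1=41/330 ∈ [0, 9/47) → index 0
j=2: u_2=71/330 ∈ [10/47, 15/47) → index 2
j=3: u_3=101/330 ∈ [10/47, 15/47) → index 2
j=4: u_4=131/330 ∈ [18/47, 25/47) → index 4
j=5: u_5=161/330 ∈ [18/47, 25/47) → index 4
j=6: u_6=191/330 ∈ [25/47, 33/47) → index 5
j=7: u_7=221/330 ∈ [25/47, 33/47) → index 5
j=8: u_8=251/330 ∈ [33/47, 37/47) → index 6
j=9: u_9=281/330 ∈ [40/47, 1) → index 10
j=10: u_10=311/330 ∈ [40/47, 1) → index 10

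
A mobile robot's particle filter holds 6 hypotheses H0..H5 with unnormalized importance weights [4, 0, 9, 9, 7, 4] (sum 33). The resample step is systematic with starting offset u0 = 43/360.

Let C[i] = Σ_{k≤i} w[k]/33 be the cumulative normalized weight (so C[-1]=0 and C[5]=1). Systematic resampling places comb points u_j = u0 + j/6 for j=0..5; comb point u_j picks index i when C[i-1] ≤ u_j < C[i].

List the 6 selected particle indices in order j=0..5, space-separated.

C = [4/33, 4/33, 13/33, 2/3, 29/33, 1]
j=0: u_0=43/360 ∈ [0, 4/33) → index 0
j=1: u_1=103/360 ∈ [4/33, 13/33) → index 2
j=2: u_2=163/360 ∈ [13/33, 2/3) → index 3
j=3: u_3=223/360 ∈ [13/33, 2/3) → index 3
j=4: u_4=283/360 ∈ [2/3, 29/33) → index 4
j=5: u_5=343/360 ∈ [29/33, 1) → index 5

0 2 3 3 4 5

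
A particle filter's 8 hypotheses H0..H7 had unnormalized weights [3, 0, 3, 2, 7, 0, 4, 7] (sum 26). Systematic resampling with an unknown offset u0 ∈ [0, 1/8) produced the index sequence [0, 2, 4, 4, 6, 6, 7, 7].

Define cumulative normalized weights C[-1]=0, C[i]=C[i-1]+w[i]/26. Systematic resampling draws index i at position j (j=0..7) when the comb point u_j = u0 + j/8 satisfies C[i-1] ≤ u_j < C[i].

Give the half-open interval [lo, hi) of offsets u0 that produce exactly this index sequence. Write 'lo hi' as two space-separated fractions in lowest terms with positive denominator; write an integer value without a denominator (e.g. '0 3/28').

1/13 11/104

C = [3/26, 3/26, 3/13, 4/13, 15/26, 15/26, 19/26, 1]
j=0 picked index 0: u0 ∈ [0, 3/26)
j=1 picked index 2: u0 ∈ [-1/104, 11/104)
j=2 picked index 4: u0 ∈ [3/52, 17/52)
j=3 picked index 4: u0 ∈ [-7/104, 21/104)
j=4 picked index 6: u0 ∈ [1/13, 3/13)
j=5 picked index 6: u0 ∈ [-5/104, 11/104)
j=6 picked index 7: u0 ∈ [-1/52, 1/4)
j=7 picked index 7: u0 ∈ [-15/104, 1/8)
intersection: [1/13, 11/104)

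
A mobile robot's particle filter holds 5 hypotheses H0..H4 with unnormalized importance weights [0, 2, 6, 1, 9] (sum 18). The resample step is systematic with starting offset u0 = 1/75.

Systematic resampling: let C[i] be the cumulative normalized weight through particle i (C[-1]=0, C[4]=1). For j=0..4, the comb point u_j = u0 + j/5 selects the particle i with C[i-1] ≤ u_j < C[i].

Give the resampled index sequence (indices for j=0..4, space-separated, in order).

C = [0, 1/9, 4/9, 1/2, 1]
j=0: u_0=1/75 ∈ [0, 1/9) → index 1
j=1: u_1=16/75 ∈ [1/9, 4/9) → index 2
j=2: u_2=31/75 ∈ [1/9, 4/9) → index 2
j=3: u_3=46/75 ∈ [1/2, 1) → index 4
j=4: u_4=61/75 ∈ [1/2, 1) → index 4

1 2 2 4 4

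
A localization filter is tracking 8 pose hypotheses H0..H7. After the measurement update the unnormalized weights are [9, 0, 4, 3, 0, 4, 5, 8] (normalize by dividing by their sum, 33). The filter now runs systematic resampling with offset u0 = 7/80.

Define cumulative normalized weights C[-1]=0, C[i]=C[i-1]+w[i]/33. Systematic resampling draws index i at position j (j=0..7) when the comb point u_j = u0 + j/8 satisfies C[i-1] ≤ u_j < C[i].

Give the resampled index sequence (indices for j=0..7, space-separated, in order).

0 0 2 3 5 6 7 7

C = [3/11, 3/11, 13/33, 16/33, 16/33, 20/33, 25/33, 1]
j=0: u_0=7/80 ∈ [0, 3/11) → index 0
j=1: u_1=17/80 ∈ [0, 3/11) → index 0
j=2: u_2=27/80 ∈ [3/11, 13/33) → index 2
j=3: u_3=37/80 ∈ [13/33, 16/33) → index 3
j=4: u_4=47/80 ∈ [16/33, 20/33) → index 5
j=5: u_5=57/80 ∈ [20/33, 25/33) → index 6
j=6: u_6=67/80 ∈ [25/33, 1) → index 7
j=7: u_7=77/80 ∈ [25/33, 1) → index 7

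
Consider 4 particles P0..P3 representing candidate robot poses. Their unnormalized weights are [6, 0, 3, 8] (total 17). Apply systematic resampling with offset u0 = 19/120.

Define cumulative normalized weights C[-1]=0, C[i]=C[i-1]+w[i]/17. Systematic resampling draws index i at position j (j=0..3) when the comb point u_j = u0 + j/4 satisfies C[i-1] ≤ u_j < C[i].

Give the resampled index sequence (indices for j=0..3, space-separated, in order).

0 2 3 3

C = [6/17, 6/17, 9/17, 1]
j=0: u_0=19/120 ∈ [0, 6/17) → index 0
j=1: u_1=49/120 ∈ [6/17, 9/17) → index 2
j=2: u_2=79/120 ∈ [9/17, 1) → index 3
j=3: u_3=109/120 ∈ [9/17, 1) → index 3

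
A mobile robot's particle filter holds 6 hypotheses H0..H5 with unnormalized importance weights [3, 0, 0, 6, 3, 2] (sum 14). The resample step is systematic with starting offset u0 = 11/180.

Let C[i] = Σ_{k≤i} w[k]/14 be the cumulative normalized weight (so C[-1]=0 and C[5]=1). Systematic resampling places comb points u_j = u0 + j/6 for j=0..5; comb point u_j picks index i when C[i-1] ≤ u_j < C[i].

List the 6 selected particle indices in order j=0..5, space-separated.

0 3 3 3 4 5

C = [3/14, 3/14, 3/14, 9/14, 6/7, 1]
j=0: u_0=11/180 ∈ [0, 3/14) → index 0
j=1: u_1=41/180 ∈ [3/14, 9/14) → index 3
j=2: u_2=71/180 ∈ [3/14, 9/14) → index 3
j=3: u_3=101/180 ∈ [3/14, 9/14) → index 3
j=4: u_4=131/180 ∈ [9/14, 6/7) → index 4
j=5: u_5=161/180 ∈ [6/7, 1) → index 5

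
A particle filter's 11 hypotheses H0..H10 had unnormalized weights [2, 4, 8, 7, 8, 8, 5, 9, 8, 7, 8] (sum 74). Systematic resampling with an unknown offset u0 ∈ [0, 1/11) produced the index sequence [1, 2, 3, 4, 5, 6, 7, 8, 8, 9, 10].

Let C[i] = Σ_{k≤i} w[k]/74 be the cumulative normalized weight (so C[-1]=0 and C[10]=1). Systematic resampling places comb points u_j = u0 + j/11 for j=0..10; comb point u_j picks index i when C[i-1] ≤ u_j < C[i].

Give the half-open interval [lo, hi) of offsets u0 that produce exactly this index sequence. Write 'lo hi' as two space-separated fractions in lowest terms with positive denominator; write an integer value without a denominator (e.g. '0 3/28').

C = [1/37, 3/37, 7/37, 21/74, 29/74, 1/2, 21/37, 51/74, 59/74, 33/37, 1]
j=0 picked index 1: u0 ∈ [1/37, 3/37)
j=1 picked index 2: u0 ∈ [-4/407, 40/407)
j=2 picked index 3: u0 ∈ [3/407, 83/814)
j=3 picked index 4: u0 ∈ [9/814, 97/814)
j=4 picked index 5: u0 ∈ [23/814, 3/22)
j=5 picked index 6: u0 ∈ [1/22, 46/407)
j=6 picked index 7: u0 ∈ [9/407, 117/814)
j=7 picked index 8: u0 ∈ [43/814, 131/814)
j=8 picked index 8: u0 ∈ [-31/814, 57/814)
j=9 picked index 9: u0 ∈ [-17/814, 30/407)
j=10 picked index 10: u0 ∈ [-7/407, 1/11)
intersection: [43/814, 57/814)

43/814 57/814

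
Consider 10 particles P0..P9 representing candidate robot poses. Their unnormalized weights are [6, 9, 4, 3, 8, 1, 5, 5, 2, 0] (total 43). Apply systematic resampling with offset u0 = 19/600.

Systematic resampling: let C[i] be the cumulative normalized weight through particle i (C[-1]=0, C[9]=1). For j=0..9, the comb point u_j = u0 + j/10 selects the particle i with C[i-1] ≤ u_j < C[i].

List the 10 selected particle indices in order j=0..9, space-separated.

0 0 1 1 2 4 4 6 6 7

C = [6/43, 15/43, 19/43, 22/43, 30/43, 31/43, 36/43, 41/43, 1, 1]
j=0: u_0=19/600 ∈ [0, 6/43) → index 0
j=1: u_1=79/600 ∈ [0, 6/43) → index 0
j=2: u_2=139/600 ∈ [6/43, 15/43) → index 1
j=3: u_3=199/600 ∈ [6/43, 15/43) → index 1
j=4: u_4=259/600 ∈ [15/43, 19/43) → index 2
j=5: u_5=319/600 ∈ [22/43, 30/43) → index 4
j=6: u_6=379/600 ∈ [22/43, 30/43) → index 4
j=7: u_7=439/600 ∈ [31/43, 36/43) → index 6
j=8: u_8=499/600 ∈ [31/43, 36/43) → index 6
j=9: u_9=559/600 ∈ [36/43, 41/43) → index 7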